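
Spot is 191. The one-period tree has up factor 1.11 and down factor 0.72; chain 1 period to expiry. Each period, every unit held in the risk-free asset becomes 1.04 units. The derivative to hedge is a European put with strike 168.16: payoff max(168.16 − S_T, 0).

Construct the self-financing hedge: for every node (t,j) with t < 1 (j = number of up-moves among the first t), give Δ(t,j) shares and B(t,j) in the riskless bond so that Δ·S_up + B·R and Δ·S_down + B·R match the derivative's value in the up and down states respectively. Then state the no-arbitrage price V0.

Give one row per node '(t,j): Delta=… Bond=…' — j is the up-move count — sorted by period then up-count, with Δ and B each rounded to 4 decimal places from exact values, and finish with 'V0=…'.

(0,0): Delta=-0.4113 Bond=83.8521
V0=5.2880

The replicating-portfolio and risk-neutral prices coincide; use p* = (1.04−0.72)/(1.11−0.72) = 0.8205 for the latter.
At expiry t=1: V(1,0)=30.6400, V(1,1)=0.0000
  t=0,j=0: stock 191.0000 → up 212.0100 (V=0.0000), down 137.5200 (V=30.6400). Price 5.2880; hedge Δ=-0.4113, bond B=83.8521.
Check: Δ(0,0)·S0 + B(0,0) = 5.2880 = V0.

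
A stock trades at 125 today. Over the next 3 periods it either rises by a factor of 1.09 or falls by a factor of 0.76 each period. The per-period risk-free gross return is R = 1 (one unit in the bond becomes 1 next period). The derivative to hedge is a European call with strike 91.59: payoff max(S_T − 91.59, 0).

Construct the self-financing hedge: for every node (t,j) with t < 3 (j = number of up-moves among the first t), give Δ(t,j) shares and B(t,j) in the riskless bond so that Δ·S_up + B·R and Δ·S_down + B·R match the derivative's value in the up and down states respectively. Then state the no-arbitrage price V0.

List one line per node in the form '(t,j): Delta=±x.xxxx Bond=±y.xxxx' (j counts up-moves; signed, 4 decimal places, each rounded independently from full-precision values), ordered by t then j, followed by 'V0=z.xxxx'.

No-arbitrage ⇒ martingale measure with p* = (R−d)/(u−d) = 0.7273.
Payoff layer (t=3): V(3,0)=0.0000, V(3,1)=0.0000, V(3,2)=21.2795, V(3,3)=70.2886
  t=2,j=0: stock 72.2000 → up 78.6980 (V=0.0000), down 54.8720 (V=0.0000). Price 0.0000; hedge Δ=0.0000, bond B=0.0000.
  t=2,j=1: stock 103.5500 → up 112.8695 (V=21.2795), down 78.6980 (V=0.0000). Price 15.4760; hedge Δ=0.6227, bond B=-49.0073.
  t=2,j=2: stock 148.5125 → up 161.8786 (V=70.2886), down 112.8695 (V=21.2795). Price 56.9225; hedge Δ=1.0000, bond B=-91.5900.
  t=1,j=0: stock 95.0000 → up 103.5500 (V=15.4760), down 72.2000 (V=0.0000). Price 11.2553; hedge Δ=0.4937, bond B=-35.6417.
  t=1,j=1: stock 136.2500 → up 148.5125 (V=56.9225), down 103.5500 (V=15.4760). Price 45.6189; hedge Δ=0.9218, bond B=-79.9765.
  t=0,j=0: stock 125.0000 → up 136.2500 (V=45.6189), down 95.0000 (V=11.2553). Price 36.2470; hedge Δ=0.8331, bond B=-67.8852.
Each (Δ,B) replicates both successor values, so the strategy is self-financing and V0 is arbitrage-free.

(0,0): Delta=0.8331 Bond=-67.8852
(1,0): Delta=0.4937 Bond=-35.6417
(1,1): Delta=0.9218 Bond=-79.9765
(2,0): Delta=0.0000 Bond=0.0000
(2,1): Delta=0.6227 Bond=-49.0073
(2,2): Delta=1.0000 Bond=-91.5900
V0=36.2470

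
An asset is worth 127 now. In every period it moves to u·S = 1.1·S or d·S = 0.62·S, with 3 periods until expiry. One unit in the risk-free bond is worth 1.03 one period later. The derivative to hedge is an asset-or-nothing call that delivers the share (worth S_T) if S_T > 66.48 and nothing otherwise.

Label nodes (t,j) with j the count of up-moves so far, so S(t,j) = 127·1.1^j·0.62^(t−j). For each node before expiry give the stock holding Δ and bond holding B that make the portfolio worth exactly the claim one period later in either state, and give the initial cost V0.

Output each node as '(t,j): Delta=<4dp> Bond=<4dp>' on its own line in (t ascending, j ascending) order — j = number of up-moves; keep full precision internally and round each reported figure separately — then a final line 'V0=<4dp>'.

(0,0): Delta=1.1992 Bond=-28.0575
(1,0): Delta=2.0905 Bond=-99.0831
(1,1): Delta=1.1134 Bond=-16.9166
(2,0): Delta=0.0000 Bond=0.0000
(2,1): Delta=2.2917 Bond=-119.4797
(2,2): Delta=1.0000 Bond=0.0000
V0=124.2359

No-arbitrage ⇒ martingale measure with p* = (R−d)/(u−d) = 0.8542.
Terminal payoffs: V(3,0)=0.0000, V(3,1)=0.0000, V(3,2)=95.2754, V(3,3)=169.0370
  t=2,j=0: stock 48.8188 → up 53.7007 (V=0.0000), down 30.2677 (V=0.0000). Price 0.0000; hedge Δ=0.0000, bond B=0.0000.
  t=2,j=1: stock 86.6140 → up 95.2754 (V=95.2754), down 53.7007 (V=0.0000). Price 79.0107; hedge Δ=2.2917, bond B=-119.4797.
  t=2,j=2: stock 153.6700 → up 169.0370 (V=169.0370), down 95.2754 (V=95.2754). Price 153.6700; hedge Δ=1.0000, bond B=0.0000.
  t=1,j=0: stock 78.7400 → up 86.6140 (V=79.0107), down 48.8188 (V=0.0000). Price 65.5227; hedge Δ=2.0905, bond B=-99.0831.
  t=1,j=1: stock 139.7000 → up 153.6700 (V=153.6700), down 86.6140 (V=79.0107). Price 138.6235; hedge Δ=1.1134, bond B=-16.9166.
  t=0,j=0: stock 127.0000 → up 139.7000 (V=138.6235), down 78.7400 (V=65.5227). Price 124.2359; hedge Δ=1.1992, bond B=-28.0575.
Check: Δ(0,0)·S0 + B(0,0) = 124.2359 = V0.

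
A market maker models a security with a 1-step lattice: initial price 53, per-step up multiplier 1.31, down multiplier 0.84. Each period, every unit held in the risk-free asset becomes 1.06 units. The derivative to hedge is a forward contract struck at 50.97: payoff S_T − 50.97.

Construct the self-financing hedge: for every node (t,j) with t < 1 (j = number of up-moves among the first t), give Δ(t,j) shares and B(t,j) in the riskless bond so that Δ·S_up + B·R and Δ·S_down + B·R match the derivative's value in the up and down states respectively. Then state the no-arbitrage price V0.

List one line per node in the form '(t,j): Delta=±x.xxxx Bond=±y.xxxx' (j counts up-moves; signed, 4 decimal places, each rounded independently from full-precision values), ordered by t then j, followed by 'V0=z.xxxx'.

No-arbitrage ⇒ martingale measure with p* = (R−d)/(u−d) = 0.4681.
Terminal payoffs: V(1,0)=-6.4500, V(1,1)=18.4600
Node (0,0) S=53.0000: V=(p*·18.4600+(1−p*)·-6.4500)/1.06=4.9151; Δ=(18.4600−-6.4500)/(69.4300−44.5200)=1.0000; B=V−Δ·S=-48.0849
Root portfolio cost Δ·53+B reproduces V0=4.9151.

(0,0): Delta=1.0000 Bond=-48.0849
V0=4.9151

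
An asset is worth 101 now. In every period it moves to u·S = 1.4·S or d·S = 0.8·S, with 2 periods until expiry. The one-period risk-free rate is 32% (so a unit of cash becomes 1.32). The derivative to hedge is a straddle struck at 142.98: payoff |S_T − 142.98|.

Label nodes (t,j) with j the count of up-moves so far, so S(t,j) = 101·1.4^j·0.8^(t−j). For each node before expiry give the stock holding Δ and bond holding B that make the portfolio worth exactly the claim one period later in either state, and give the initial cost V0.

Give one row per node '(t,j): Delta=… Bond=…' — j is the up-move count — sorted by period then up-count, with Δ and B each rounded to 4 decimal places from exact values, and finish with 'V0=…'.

The replicating-portfolio and risk-neutral prices coincide; use p* = (1.32−0.8)/(1.4−0.8) = 0.8667 for the latter.
Terminal payoffs: V(2,0)=78.3400, V(2,1)=29.8600, V(2,2)=54.9800
(1,0): S=80.8000. Δ = (V_up−V_dn)/(S_up−S_dn) = (29.8600−78.3400)/(113.1200−64.6400) = -1.0000. V = [p*·29.8600 + (1−p*)·78.3400]/1.32 = 27.5182. B = V − Δ·S = 108.3182.
(1,1): S=141.4000. Δ = (V_up−V_dn)/(S_up−S_dn) = (54.9800−29.8600)/(197.9600−113.1200) = 0.2961. V = [p*·54.9800 + (1−p*)·29.8600]/1.32 = 39.1141. B = V − Δ·S = -2.7525.
(0,0): S=101.0000. Δ = (V_up−V_dn)/(S_up−S_dn) = (39.1141−27.5182)/(141.4000−80.8000) = 0.1914. V = [p*·39.1141 + (1−p*)·27.5182]/1.32 = 28.4606. B = V − Δ·S = 9.1340.
Root portfolio cost Δ·101+B reproduces V0=28.4606.

(0,0): Delta=0.1914 Bond=9.1340
(1,0): Delta=-1.0000 Bond=108.3182
(1,1): Delta=0.2961 Bond=-2.7525
V0=28.4606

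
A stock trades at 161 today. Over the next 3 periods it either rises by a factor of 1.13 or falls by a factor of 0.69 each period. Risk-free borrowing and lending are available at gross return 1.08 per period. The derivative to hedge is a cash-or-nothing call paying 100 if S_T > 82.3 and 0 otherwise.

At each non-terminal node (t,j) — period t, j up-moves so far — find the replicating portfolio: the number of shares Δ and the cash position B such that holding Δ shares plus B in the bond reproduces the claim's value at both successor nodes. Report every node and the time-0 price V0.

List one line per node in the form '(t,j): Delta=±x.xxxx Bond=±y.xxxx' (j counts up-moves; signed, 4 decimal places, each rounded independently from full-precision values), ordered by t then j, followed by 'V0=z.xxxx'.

(0,0): Delta=0.0156 Bond=76.7506
(1,0): Delta=0.2153 Bond=60.7134
(1,1): Delta=0.0000 Bond=85.7339
(2,0): Delta=2.9650 Bond=-145.2020
(2,1): Delta=0.0000 Bond=92.5926
(2,2): Delta=0.0000 Bond=92.5926
V0=79.2667

Under the risk-neutral measure, an up-move has probability p* = (R−d)/(u−d) = 0.8864 and values discount at R = 1.08.
Payoff layer (t=3): V(3,0)=0.0000, V(3,1)=100.0000, V(3,2)=100.0000, V(3,3)=100.0000
  t=2,j=0: stock 76.6521 → up 86.6169 (V=100.0000), down 52.8899 (V=0.0000). Price 82.0707; hedge Δ=2.9650, bond B=-145.2020.
  t=2,j=1: stock 125.5317 → up 141.8508 (V=100.0000), down 86.6169 (V=100.0000). Price 92.5926; hedge Δ=0.0000, bond B=92.5926.
  t=2,j=2: stock 205.5809 → up 232.3064 (V=100.0000), down 141.8508 (V=100.0000). Price 92.5926; hedge Δ=0.0000, bond B=92.5926.
  t=1,j=0: stock 111.0900 → up 125.5317 (V=92.5926), down 76.6521 (V=82.0707). Price 84.6268; hedge Δ=0.2153, bond B=60.7134.
  t=1,j=1: stock 181.9300 → up 205.5809 (V=92.5926), down 125.5317 (V=92.5926). Price 85.7339; hedge Δ=0.0000, bond B=85.7339.
  t=0,j=0: stock 161.0000 → up 181.9300 (V=85.7339), down 111.0900 (V=84.6268). Price 79.2667; hedge Δ=0.0156, bond B=76.7506.
Check: Δ(0,0)·S0 + B(0,0) = 79.2667 = V0.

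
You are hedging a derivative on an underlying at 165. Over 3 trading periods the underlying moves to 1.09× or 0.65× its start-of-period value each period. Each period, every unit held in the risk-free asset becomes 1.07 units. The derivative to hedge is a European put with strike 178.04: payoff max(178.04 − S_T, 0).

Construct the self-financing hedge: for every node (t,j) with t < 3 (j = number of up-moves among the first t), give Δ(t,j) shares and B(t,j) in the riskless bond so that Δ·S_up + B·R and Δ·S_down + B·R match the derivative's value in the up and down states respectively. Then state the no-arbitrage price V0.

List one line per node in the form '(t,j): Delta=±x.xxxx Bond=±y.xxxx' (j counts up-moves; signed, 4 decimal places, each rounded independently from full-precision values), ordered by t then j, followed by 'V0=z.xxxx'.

Under the risk-neutral measure, an up-move has probability p* = (R−d)/(u−d) = 0.9545 and values discount at R = 1.07.
At expiry t=3: V(3,0)=132.7269, V(3,1)=102.0534, V(3,2)=50.6163, V(3,3)=0.0000
(2,0): S=69.7125. Δ = (V_up−V_dn)/(S_up−S_dn) = (102.0534−132.7269)/(75.9866−45.3131) = -1.0000. V = [p*·102.0534 + (1−p*)·132.7269]/1.07 = 96.6800. B = V − Δ·S = 166.3925.
(2,1): S=116.9025. Δ = (V_up−V_dn)/(S_up−S_dn) = (50.6163−102.0534)/(127.4237−75.9866) = -1.0000. V = [p*·50.6163 + (1−p*)·102.0534]/1.07 = 49.4900. B = V − Δ·S = 166.3925.
(2,2): S=196.0365. Δ = (V_up−V_dn)/(S_up−S_dn) = (0.0000−50.6163)/(213.6798−127.4237) = -0.5868. V = [p*·0.0000 + (1−p*)·50.6163]/1.07 = 2.1502. B = V − Δ·S = 117.1872.
(1,0): S=107.2500. Δ = (V_up−V_dn)/(S_up−S_dn) = (49.4900−96.6800)/(116.9025−69.7125) = -1.0000. V = [p*·49.4900 + (1−p*)·96.6800]/1.07 = 48.2570. B = V − Δ·S = 155.5070.
(1,1): S=179.8500. Δ = (V_up−V_dn)/(S_up−S_dn) = (2.1502−49.4900)/(196.0365−116.9025) = -0.5982. V = [p*·2.1502 + (1−p*)·49.4900]/1.07 = 4.0206. B = V − Δ·S = 111.6110.
(0,0): S=165.0000. Δ = (V_up−V_dn)/(S_up−S_dn) = (4.0206−48.2570)/(179.8500−107.2500) = -0.6093. V = [p*·4.0206 + (1−p*)·48.2570]/1.07 = 5.6368. B = V − Δ·S = 106.1741.
Check: Δ(0,0)·S0 + B(0,0) = 5.6368 = V0.

(0,0): Delta=-0.6093 Bond=106.1741
(1,0): Delta=-1.0000 Bond=155.5070
(1,1): Delta=-0.5982 Bond=111.6110
(2,0): Delta=-1.0000 Bond=166.3925
(2,1): Delta=-1.0000 Bond=166.3925
(2,2): Delta=-0.5868 Bond=117.1872
V0=5.6368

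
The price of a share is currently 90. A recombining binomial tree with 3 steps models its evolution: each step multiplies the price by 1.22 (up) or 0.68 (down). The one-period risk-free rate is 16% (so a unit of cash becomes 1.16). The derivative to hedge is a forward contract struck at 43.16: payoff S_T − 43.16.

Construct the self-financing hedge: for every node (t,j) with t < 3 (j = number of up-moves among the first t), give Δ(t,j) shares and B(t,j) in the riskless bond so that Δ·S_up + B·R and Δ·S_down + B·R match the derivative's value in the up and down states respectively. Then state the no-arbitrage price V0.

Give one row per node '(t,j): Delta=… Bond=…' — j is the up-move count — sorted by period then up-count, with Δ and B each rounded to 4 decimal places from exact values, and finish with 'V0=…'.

Risk-neutral probability p* = (R−d)/(u−d) = (1.16−0.68)/(1.22−0.68) = 0.8889.
Terminal payoffs: V(3,0)=-14.8611, V(3,1)=7.6115, V(3,2)=47.9301, V(3,3)=120.2663
  t=2,j=0: stock 41.6160 → up 50.7715 (V=7.6115), down 28.2989 (V=-14.8611). Price 4.4091; hedge Δ=1.0000, bond B=-37.2069.
  t=2,j=1: stock 74.6640 → up 91.0901 (V=47.9301), down 50.7715 (V=7.6115). Price 37.4571; hedge Δ=1.0000, bond B=-37.2069.
  t=2,j=2: stock 133.9560 → up 163.4263 (V=120.2663), down 91.0901 (V=47.9301). Price 96.7491; hedge Δ=1.0000, bond B=-37.2069.
  t=1,j=0: stock 61.2000 → up 74.6640 (V=37.4571), down 41.6160 (V=4.4091). Price 29.1251; hedge Δ=1.0000, bond B=-32.0749.
  t=1,j=1: stock 109.8000 → up 133.9560 (V=96.7491), down 74.6640 (V=37.4571). Price 77.7251; hedge Δ=1.0000, bond B=-32.0749.
  t=0,j=0: stock 90.0000 → up 109.8000 (V=77.7251), down 61.2000 (V=29.1251). Price 62.3492; hedge Δ=1.0000, bond B=-27.6508.
Check: Δ(0,0)·S0 + B(0,0) = 62.3492 = V0.

(0,0): Delta=1.0000 Bond=-27.6508
(1,0): Delta=1.0000 Bond=-32.0749
(1,1): Delta=1.0000 Bond=-32.0749
(2,0): Delta=1.0000 Bond=-37.2069
(2,1): Delta=1.0000 Bond=-37.2069
(2,2): Delta=1.0000 Bond=-37.2069
V0=62.3492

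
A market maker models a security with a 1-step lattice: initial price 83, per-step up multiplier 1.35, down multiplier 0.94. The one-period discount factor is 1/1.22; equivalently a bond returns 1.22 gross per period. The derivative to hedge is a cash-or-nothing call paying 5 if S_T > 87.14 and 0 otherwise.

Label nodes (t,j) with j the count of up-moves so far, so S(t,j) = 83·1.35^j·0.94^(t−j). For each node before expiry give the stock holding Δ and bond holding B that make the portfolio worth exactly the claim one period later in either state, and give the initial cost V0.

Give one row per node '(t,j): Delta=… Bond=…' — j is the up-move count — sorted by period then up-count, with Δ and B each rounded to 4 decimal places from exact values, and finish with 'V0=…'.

(0,0): Delta=0.1469 Bond=-9.3962
V0=2.7989

The replicating-portfolio and risk-neutral prices coincide; use p* = (1.22−0.94)/(1.35−0.94) = 0.6829 for the latter.
Terminal values V(1,·): V(1,0)=0.0000, V(1,1)=5.0000
(0,0): S=83.0000. Δ = (V_up−V_dn)/(S_up−S_dn) = (5.0000−0.0000)/(112.0500−78.0200) = 0.1469. V = [p*·5.0000 + (1−p*)·0.0000]/1.22 = 2.7989. B = V − Δ·S = -9.3962.
Check: Δ(0,0)·S0 + B(0,0) = 2.7989 = V0.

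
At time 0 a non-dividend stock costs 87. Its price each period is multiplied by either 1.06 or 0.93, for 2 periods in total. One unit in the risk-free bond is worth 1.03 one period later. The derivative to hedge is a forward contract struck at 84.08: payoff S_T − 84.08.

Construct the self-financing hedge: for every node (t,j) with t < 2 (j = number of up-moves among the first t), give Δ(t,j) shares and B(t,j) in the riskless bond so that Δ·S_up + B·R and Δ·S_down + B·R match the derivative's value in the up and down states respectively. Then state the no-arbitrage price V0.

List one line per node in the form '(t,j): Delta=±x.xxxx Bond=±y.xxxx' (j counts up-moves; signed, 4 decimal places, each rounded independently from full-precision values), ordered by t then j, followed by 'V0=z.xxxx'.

(0,0): Delta=1.0000 Bond=-79.2535
(1,0): Delta=1.0000 Bond=-81.6311
(1,1): Delta=1.0000 Bond=-81.6311
V0=7.7465

Since d<R<u, set p* = (R−d)/(u−d) = 0.7692; price each node as the discounted p*-expectation of its children.
Terminal payoffs: V(2,0)=-8.8337, V(2,1)=1.6846, V(2,2)=13.6732
  t=1,j=0: stock 80.9100 → up 85.7646 (V=1.6846), down 75.2463 (V=-8.8337). Price -0.7211; hedge Δ=1.0000, bond B=-81.6311.
  t=1,j=1: stock 92.2200 → up 97.7532 (V=13.6732), down 85.7646 (V=1.6846). Price 10.5889; hedge Δ=1.0000, bond B=-81.6311.
  t=0,j=0: stock 87.0000 → up 92.2200 (V=10.5889), down 80.9100 (V=-0.7211). Price 7.7465; hedge Δ=1.0000, bond B=-79.2535.
Root portfolio cost Δ·87+B reproduces V0=7.7465.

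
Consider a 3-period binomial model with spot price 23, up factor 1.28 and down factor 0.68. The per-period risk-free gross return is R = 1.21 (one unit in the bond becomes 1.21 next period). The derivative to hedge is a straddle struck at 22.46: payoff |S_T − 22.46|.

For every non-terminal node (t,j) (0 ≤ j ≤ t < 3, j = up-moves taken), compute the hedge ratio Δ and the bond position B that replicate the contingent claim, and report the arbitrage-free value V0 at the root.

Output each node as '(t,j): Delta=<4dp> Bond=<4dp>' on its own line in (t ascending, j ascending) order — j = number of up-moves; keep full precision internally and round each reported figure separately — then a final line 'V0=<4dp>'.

(0,0): Delta=0.8109 Bond=-7.9413
(1,0): Delta=-0.5076 Bond=11.0128
(1,1): Delta=0.9034 Bond=-12.3326
(2,0): Delta=-1.0000 Bond=18.5620
(2,1): Delta=-0.4731 Bond=12.6339
(2,2): Delta=1.0000 Bond=-18.5620
V0=10.7095

The replicating-portfolio and risk-neutral prices coincide; use p* = (1.21−0.68)/(1.28−0.68) = 0.8833 for the latter.
Terminal values V(3,·): V(3,0)=15.2281, V(3,1)=8.8469, V(3,2)=3.1646, V(3,3)=25.7745
  t=2,j=0: stock 10.6352 → up 13.6131 (V=8.8469), down 7.2319 (V=15.2281). Price 7.9268; hedge Δ=-1.0000, bond B=18.5620.
  t=2,j=1: stock 20.0192 → up 25.6246 (V=3.1646), down 13.6131 (V=8.8469). Price 3.1632; hedge Δ=-0.4731, bond B=12.6339.
  t=2,j=2: stock 37.6832 → up 48.2345 (V=25.7745), down 25.6246 (V=3.1646). Price 19.1212; hedge Δ=1.0000, bond B=-18.5620.
  t=1,j=0: stock 15.6400 → up 20.0192 (V=3.1632), down 10.6352 (V=7.9268). Price 3.0735; hedge Δ=-0.5076, bond B=11.0128.
  t=1,j=1: stock 29.4400 → up 37.6832 (V=19.1212), down 20.0192 (V=3.1632). Price 14.2640; hedge Δ=0.9034, bond B=-12.3326.
  t=0,j=0: stock 23.0000 → up 29.4400 (V=14.2640), down 15.6400 (V=3.0735). Price 10.7095; hedge Δ=0.8109, bond B=-7.9413.
Check: Δ(0,0)·S0 + B(0,0) = 10.7095 = V0.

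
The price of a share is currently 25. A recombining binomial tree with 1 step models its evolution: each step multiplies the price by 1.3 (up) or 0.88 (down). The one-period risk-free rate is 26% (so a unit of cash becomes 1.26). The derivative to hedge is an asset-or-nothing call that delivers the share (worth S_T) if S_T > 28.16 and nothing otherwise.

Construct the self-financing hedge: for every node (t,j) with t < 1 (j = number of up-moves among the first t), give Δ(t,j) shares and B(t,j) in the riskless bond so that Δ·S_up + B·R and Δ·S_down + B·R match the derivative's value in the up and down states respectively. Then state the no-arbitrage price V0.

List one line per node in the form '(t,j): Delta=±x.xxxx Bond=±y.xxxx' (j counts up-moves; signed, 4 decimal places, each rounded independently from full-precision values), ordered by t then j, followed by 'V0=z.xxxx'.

No-arbitrage ⇒ martingale measure with p* = (R−d)/(u−d) = 0.9048.
Payoff layer (t=1): V(1,0)=0.0000, V(1,1)=32.5000
Node (0,0) S=25.0000: V=(p*·32.5000+(1−p*)·0.0000)/1.26=23.3371; Δ=(32.5000−0.0000)/(32.5000−22.0000)=3.0952; B=V−Δ·S=-54.0438
Self-financing check: at every node Δ·S+B equals the discounted successor values.

(0,0): Delta=3.0952 Bond=-54.0438
V0=23.3371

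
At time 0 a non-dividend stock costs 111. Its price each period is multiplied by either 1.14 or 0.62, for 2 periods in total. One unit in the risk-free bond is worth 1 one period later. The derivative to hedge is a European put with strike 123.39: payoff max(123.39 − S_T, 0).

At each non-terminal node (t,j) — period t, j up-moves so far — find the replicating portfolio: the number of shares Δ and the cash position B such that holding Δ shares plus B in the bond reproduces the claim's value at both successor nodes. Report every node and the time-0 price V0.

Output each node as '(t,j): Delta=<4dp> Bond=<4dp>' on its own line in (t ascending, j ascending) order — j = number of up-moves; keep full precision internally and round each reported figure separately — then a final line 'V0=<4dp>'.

Since d<R<u, set p* = (R−d)/(u−d) = 0.7308; price each node as the discounted p*-expectation of its children.
At expiry t=2: V(2,0)=80.7216, V(2,1)=44.9352, V(2,2)=0.0000
(1,0): S=68.8200. Δ = (V_up−V_dn)/(S_up−S_dn) = (44.9352−80.7216)/(78.4548−42.6684) = -1.0000. V = [p*·44.9352 + (1−p*)·80.7216]/1 = 54.5700. B = V − Δ·S = 123.3900.
(1,1): S=126.5400. Δ = (V_up−V_dn)/(S_up−S_dn) = (0.0000−44.9352)/(144.2556−78.4548) = -0.6829. V = [p*·0.0000 + (1−p*)·44.9352]/1 = 12.0979. B = V − Δ·S = 98.5118.
(0,0): S=111.0000. Δ = (V_up−V_dn)/(S_up−S_dn) = (12.0979−54.5700)/(126.5400−68.8200) = -0.7358. V = [p*·12.0979 + (1−p*)·54.5700]/1 = 23.5327. B = V − Δ·S = 105.2098.
Each (Δ,B) replicates both successor values, so the strategy is self-financing and V0 is arbitrage-free.

(0,0): Delta=-0.7358 Bond=105.2098
(1,0): Delta=-1.0000 Bond=123.3900
(1,1): Delta=-0.6829 Bond=98.5118
V0=23.5327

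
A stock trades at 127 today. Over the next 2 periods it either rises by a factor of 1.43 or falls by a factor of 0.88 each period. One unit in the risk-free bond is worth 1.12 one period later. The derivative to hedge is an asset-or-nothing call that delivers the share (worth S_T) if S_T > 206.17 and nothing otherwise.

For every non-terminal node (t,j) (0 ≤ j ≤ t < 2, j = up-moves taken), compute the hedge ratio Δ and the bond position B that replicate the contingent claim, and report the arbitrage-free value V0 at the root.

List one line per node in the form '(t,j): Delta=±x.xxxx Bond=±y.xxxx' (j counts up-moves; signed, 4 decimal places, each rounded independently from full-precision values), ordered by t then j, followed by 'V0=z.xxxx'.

(0,0): Delta=1.4486 Bond=-144.5467
(1,0): Delta=0.0000 Bond=0.0000
(1,1): Delta=2.6000 Bond=-371.0033
V0=39.4218

Since d<R<u, set p* = (R−d)/(u−d) = 0.4364; price each node as the discounted p*-expectation of its children.
Payoff layer (t=2): V(2,0)=0.0000, V(2,1)=0.0000, V(2,2)=259.7023
  t=1,j=0: stock 111.7600 → up 159.8168 (V=0.0000), down 98.3488 (V=0.0000). Price 0.0000; hedge Δ=0.0000, bond B=0.0000.
  t=1,j=1: stock 181.6100 → up 259.7023 (V=259.7023), down 159.8168 (V=0.0000). Price 101.1827; hedge Δ=2.6000, bond B=-371.0033.
  t=0,j=0: stock 127.0000 → up 181.6100 (V=101.1827), down 111.7600 (V=0.0000). Price 39.4218; hedge Δ=1.4486, bond B=-144.5467.
Root portfolio cost Δ·127+B reproduces V0=39.4218.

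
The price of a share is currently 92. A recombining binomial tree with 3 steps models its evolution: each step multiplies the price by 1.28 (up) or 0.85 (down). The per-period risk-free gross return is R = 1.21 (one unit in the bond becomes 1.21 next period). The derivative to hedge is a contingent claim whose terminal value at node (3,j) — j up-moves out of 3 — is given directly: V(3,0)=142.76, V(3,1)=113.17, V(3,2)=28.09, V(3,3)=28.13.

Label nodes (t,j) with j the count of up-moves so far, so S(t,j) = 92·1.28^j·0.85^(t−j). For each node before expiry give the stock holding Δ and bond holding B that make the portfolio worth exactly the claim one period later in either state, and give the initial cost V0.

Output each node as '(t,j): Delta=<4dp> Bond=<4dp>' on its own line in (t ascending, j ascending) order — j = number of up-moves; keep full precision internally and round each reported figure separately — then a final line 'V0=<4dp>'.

(0,0): Delta=-0.4135 Bond=57.3830
(1,0): Delta=-1.8690 Bond=183.2607
(1,1): Delta=-0.2255 Bond=47.3003
(2,0): Delta=-1.0353 Bond=166.3239
(2,1): Delta=-1.9767 Bond=232.5218
(2,2): Delta=0.0006 Bond=23.1495
V0=19.3451

The replicating-portfolio and risk-neutral prices coincide; use p* = (1.21−0.85)/(1.28−0.85) = 0.8372 for the latter.
Terminal values V(3,·): V(3,0)=142.7600, V(3,1)=113.1700, V(3,2)=28.0900, V(3,3)=28.1300
Node (2,0) S=66.4700: V=(p*·113.1700+(1−p*)·142.7600)/1.21=97.5099; Δ=(113.1700−142.7600)/(85.0816−56.4995)=-1.0353; B=V−Δ·S=166.3239
Node (2,1) S=100.0960: V=(p*·28.0900+(1−p*)·113.1700)/1.21=34.6613; Δ=(28.0900−113.1700)/(128.1229−85.0816)=-1.9767; B=V−Δ·S=232.5218
Node (2,2) S=150.7328: V=(p*·28.1300+(1−p*)·28.0900)/1.21=23.2426; Δ=(28.1300−28.0900)/(192.9380−128.1229)=0.0006; B=V−Δ·S=23.1495
Node (1,0) S=78.2000: V=(p*·34.6613+(1−p*)·97.5099)/1.21=37.1012; Δ=(34.6613−97.5099)/(100.0960−66.4700)=-1.8690; B=V−Δ·S=183.2607
Node (1,1) S=117.7600: V=(p*·23.2426+(1−p*)·34.6613)/1.21=20.7450; Δ=(23.2426−34.6613)/(150.7328−100.0960)=-0.2255; B=V−Δ·S=47.3003
Node (0,0) S=92.0000: V=(p*·20.7450+(1−p*)·37.1012)/1.21=19.3451; Δ=(20.7450−37.1012)/(117.7600−78.2000)=-0.4135; B=V−Δ·S=57.3830
Root portfolio cost Δ·92+B reproduces V0=19.3451.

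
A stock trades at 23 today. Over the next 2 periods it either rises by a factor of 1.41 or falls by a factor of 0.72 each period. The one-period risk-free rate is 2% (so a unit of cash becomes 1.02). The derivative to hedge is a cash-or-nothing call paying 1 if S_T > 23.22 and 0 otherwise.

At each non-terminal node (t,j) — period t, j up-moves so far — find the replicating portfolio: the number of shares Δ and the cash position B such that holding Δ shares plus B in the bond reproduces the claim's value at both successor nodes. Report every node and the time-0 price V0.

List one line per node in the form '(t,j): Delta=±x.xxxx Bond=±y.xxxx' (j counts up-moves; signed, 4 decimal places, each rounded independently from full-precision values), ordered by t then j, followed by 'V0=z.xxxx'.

Under the risk-neutral measure, an up-move has probability p* = (R−d)/(u−d) = 0.4348 and values discount at R = 1.02.
Terminal payoffs: V(2,0)=0.0000, V(2,1)=1.0000, V(2,2)=1.0000
  t=1,j=0: stock 16.5600 → up 23.3496 (V=1.0000), down 11.9232 (V=0.0000). Price 0.4263; hedge Δ=0.0875, bond B=-1.0230.
  t=1,j=1: stock 32.4300 → up 45.7263 (V=1.0000), down 23.3496 (V=1.0000). Price 0.9804; hedge Δ=0.0000, bond B=0.9804.
  t=0,j=0: stock 23.0000 → up 32.4300 (V=0.9804), down 16.5600 (V=0.4263). Price 0.6541; hedge Δ=0.0349, bond B=-0.1490.
Self-financing check: at every node Δ·S+B equals the discounted successor values.

(0,0): Delta=0.0349 Bond=-0.1490
(1,0): Delta=0.0875 Bond=-1.0230
(1,1): Delta=0.0000 Bond=0.9804
V0=0.6541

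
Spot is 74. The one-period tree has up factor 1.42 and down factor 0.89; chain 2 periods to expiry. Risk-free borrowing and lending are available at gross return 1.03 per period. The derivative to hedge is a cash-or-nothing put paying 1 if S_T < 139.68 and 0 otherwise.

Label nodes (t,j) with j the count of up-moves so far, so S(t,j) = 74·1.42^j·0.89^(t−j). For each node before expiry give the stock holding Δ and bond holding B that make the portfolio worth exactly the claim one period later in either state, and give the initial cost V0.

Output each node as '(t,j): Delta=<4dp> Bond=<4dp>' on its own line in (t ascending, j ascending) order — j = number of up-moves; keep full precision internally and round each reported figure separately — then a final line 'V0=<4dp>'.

No-arbitrage ⇒ martingale measure with p* = (R−d)/(u−d) = 0.2642.
Terminal values V(2,·): V(2,0)=1.0000, V(2,1)=1.0000, V(2,2)=0.0000
(1,0): S=65.8600. Δ = (V_up−V_dn)/(S_up−S_dn) = (1.0000−1.0000)/(93.5212−58.6154) = 0.0000. V = [p*·1.0000 + (1−p*)·1.0000]/1.03 = 0.9709. B = V − Δ·S = 0.9709.
(1,1): S=105.0800. Δ = (V_up−V_dn)/(S_up−S_dn) = (0.0000−1.0000)/(149.2136−93.5212) = -0.0180. V = [p*·0.0000 + (1−p*)·1.0000]/1.03 = 0.7144. B = V − Δ·S = 2.6012.
(0,0): S=74.0000. Δ = (V_up−V_dn)/(S_up−S_dn) = (0.7144−0.9709)/(105.0800−65.8600) = -0.0065. V = [p*·0.7144 + (1−p*)·0.9709]/1.03 = 0.8768. B = V − Δ·S = 1.3607.
Self-financing check: at every node Δ·S+B equals the discounted successor values.

(0,0): Delta=-0.0065 Bond=1.3607
(1,0): Delta=0.0000 Bond=0.9709
(1,1): Delta=-0.0180 Bond=2.6012
V0=0.8768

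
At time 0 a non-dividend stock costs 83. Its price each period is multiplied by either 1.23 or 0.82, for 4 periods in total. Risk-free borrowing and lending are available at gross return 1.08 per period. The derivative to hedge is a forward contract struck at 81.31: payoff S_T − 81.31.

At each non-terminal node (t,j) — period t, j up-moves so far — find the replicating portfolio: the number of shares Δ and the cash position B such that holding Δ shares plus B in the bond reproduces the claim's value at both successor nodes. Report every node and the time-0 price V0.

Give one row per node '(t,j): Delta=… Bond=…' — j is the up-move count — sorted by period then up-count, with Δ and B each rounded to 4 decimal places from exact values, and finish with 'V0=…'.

No-arbitrage ⇒ martingale measure with p* = (R−d)/(u−d) = 0.6341.
Terminal values V(4,·): V(4,0)=-43.7839, V(4,1)=-25.0208, V(4,2)=3.1237, V(4,3)=45.3406, V(4,4)=108.6659
  t=3,j=0: stock 45.7635 → up 56.2892 (V=-25.0208), down 37.5261 (V=-43.7839). Price -29.5235; hedge Δ=1.0000, bond B=-75.2870.
  t=3,j=1: stock 68.6453 → up 84.4337 (V=3.1237), down 56.2892 (V=-25.0208). Price -6.6417; hedge Δ=1.0000, bond B=-75.2870.
  t=3,j=2: stock 102.9680 → up 126.6506 (V=45.3406), down 84.4337 (V=3.1237). Price 27.6809; hedge Δ=1.0000, bond B=-75.2870.
  t=3,j=3: stock 154.4520 → up 189.9759 (V=108.6659), down 126.6506 (V=45.3406). Price 79.1649; hedge Δ=1.0000, bond B=-75.2870.
  t=2,j=0: stock 55.8092 → up 68.6453 (V=-6.6417), down 45.7635 (V=-29.5235). Price -13.9010; hedge Δ=1.0000, bond B=-69.7102.
  t=2,j=1: stock 83.7138 → up 102.9680 (V=27.6809), down 68.6453 (V=-6.6417). Price 14.0036; hedge Δ=1.0000, bond B=-69.7102.
  t=2,j=2: stock 125.5707 → up 154.4520 (V=79.1649), down 102.9680 (V=27.6809). Price 55.8605; hedge Δ=1.0000, bond B=-69.7102.
  t=1,j=0: stock 68.0600 → up 83.7138 (V=14.0036), down 55.8092 (V=-13.9010). Price 3.5135; hedge Δ=1.0000, bond B=-64.5465.
  t=1,j=1: stock 102.0900 → up 125.5707 (V=55.8605), down 83.7138 (V=14.0036). Price 37.5435; hedge Δ=1.0000, bond B=-64.5465.
  t=0,j=0: stock 83.0000 → up 102.0900 (V=37.5435), down 68.0600 (V=3.5135). Price 23.2347; hedge Δ=1.0000, bond B=-59.7653.
Self-financing check: at every node Δ·S+B equals the discounted successor values.

(0,0): Delta=1.0000 Bond=-59.7653
(1,0): Delta=1.0000 Bond=-64.5465
(1,1): Delta=1.0000 Bond=-64.5465
(2,0): Delta=1.0000 Bond=-69.7102
(2,1): Delta=1.0000 Bond=-69.7102
(2,2): Delta=1.0000 Bond=-69.7102
(3,0): Delta=1.0000 Bond=-75.2870
(3,1): Delta=1.0000 Bond=-75.2870
(3,2): Delta=1.0000 Bond=-75.2870
(3,3): Delta=1.0000 Bond=-75.2870
V0=23.2347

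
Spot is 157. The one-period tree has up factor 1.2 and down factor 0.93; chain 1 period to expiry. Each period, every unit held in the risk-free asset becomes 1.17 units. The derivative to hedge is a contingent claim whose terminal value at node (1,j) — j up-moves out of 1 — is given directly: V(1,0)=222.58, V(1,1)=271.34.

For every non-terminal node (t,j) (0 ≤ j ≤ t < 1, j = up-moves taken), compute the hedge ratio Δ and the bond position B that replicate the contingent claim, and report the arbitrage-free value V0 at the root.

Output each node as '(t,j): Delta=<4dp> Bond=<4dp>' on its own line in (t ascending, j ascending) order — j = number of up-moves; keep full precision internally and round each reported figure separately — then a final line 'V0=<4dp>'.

(0,0): Delta=1.1503 Bond=46.6914
V0=227.2840

The replicating-portfolio and risk-neutral prices coincide; use p* = (1.17−0.93)/(1.2−0.93) = 0.8889 for the latter.
Payoff layer (t=1): V(1,0)=222.5800, V(1,1)=271.3400
(0,0): S=157.0000. Δ = (V_up−V_dn)/(S_up−S_dn) = (271.3400−222.5800)/(188.4000−146.0100) = 1.1503. V = [p*·271.3400 + (1−p*)·222.5800]/1.17 = 227.2840. B = V − Δ·S = 46.6914.
Check: Δ(0,0)·S0 + B(0,0) = 227.2840 = V0.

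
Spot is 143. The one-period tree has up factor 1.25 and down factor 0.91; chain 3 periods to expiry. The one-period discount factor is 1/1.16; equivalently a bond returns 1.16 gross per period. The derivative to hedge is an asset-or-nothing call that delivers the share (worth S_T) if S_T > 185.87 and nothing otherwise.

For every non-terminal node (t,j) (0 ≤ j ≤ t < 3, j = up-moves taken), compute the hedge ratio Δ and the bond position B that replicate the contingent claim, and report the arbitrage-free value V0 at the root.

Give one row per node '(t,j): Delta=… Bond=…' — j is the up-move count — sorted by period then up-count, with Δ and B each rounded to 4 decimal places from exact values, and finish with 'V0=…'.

Under the risk-neutral measure, an up-move has probability p* = (R−d)/(u−d) = 0.7353 and values discount at R = 1.16.
Payoff layer (t=3): V(3,0)=0.0000, V(3,1)=0.0000, V(3,2)=203.3281, V(3,3)=279.2969
  t=2,j=0: stock 118.4183 → up 148.0229 (V=0.0000), down 107.7607 (V=0.0000). Price 0.0000; hedge Δ=0.0000, bond B=0.0000.
  t=2,j=1: stock 162.6625 → up 203.3281 (V=203.3281), down 148.0229 (V=0.0000). Price 128.8845; hedge Δ=3.6765, bond B=-469.1394.
  t=2,j=2: stock 223.4375 → up 279.2969 (V=279.2969), down 203.3281 (V=203.3281). Price 223.4375; hedge Δ=1.0000, bond B=0.0000.
  t=1,j=0: stock 130.1300 → up 162.6625 (V=128.8845), down 118.4183 (V=0.0000). Price 81.6965; hedge Δ=2.9130, bond B=-297.3754.
  t=1,j=1: stock 178.7500 → up 223.4375 (V=223.4375), down 162.6625 (V=128.8845). Price 171.0420; hedge Δ=1.5558, bond B=-107.0551.
  t=0,j=0: stock 143.0000 → up 178.7500 (V=171.0420), down 130.1300 (V=81.6965). Price 127.0619; hedge Δ=1.8376, bond B=-135.7190.
Check: Δ(0,0)·S0 + B(0,0) = 127.0619 = V0.

(0,0): Delta=1.8376 Bond=-135.7190
(1,0): Delta=2.9130 Bond=-297.3754
(1,1): Delta=1.5558 Bond=-107.0551
(2,0): Delta=0.0000 Bond=0.0000
(2,1): Delta=3.6765 Bond=-469.1394
(2,2): Delta=1.0000 Bond=0.0000
V0=127.0619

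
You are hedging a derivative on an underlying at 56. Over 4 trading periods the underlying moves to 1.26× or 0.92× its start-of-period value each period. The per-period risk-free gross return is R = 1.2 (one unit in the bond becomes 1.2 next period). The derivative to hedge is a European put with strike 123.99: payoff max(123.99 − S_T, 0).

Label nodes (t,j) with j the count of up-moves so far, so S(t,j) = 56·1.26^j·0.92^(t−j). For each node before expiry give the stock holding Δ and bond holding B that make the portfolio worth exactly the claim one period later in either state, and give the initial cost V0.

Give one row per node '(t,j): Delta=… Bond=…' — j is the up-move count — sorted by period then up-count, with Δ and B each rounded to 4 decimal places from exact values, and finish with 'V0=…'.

(0,0): Delta=-0.7088 Bond=47.2905
(1,0): Delta=-1.0000 Bond=71.7535
(1,1): Delta=-0.6632 Bond=53.5333
(2,0): Delta=-1.0000 Bond=86.1042
(2,1): Delta=-1.0000 Bond=86.1042
(2,2): Delta=-0.6105 Bond=59.5547
(3,0): Delta=-1.0000 Bond=103.3250
(3,1): Delta=-1.0000 Bond=103.3250
(3,2): Delta=-1.0000 Bond=103.3250
(3,3): Delta=-0.5495 Bond=64.6387
V0=7.6001

Under the risk-neutral measure, an up-move has probability p* = (R−d)/(u−d) = 0.8235 and values discount at R = 1.2.
Terminal payoffs: V(4,0)=83.8720, V(4,1)=69.0458, V(4,2)=48.7403, V(4,3)=20.9306, V(4,4)=0.0000
(3,0): S=43.6065. Δ = (V_up−V_dn)/(S_up−S_dn) = (69.0458−83.8720)/(54.9442−40.1180) = -1.0000. V = [p*·69.0458 + (1−p*)·83.8720]/1.2 = 59.7185. B = V − Δ·S = 103.3250.
(3,1): S=59.7220. Δ = (V_up−V_dn)/(S_up−S_dn) = (48.7403−69.0458)/(75.2497−54.9442) = -1.0000. V = [p*·48.7403 + (1−p*)·69.0458]/1.2 = 43.6030. B = V − Δ·S = 103.3250.
(3,2): S=81.7932. Δ = (V_up−V_dn)/(S_up−S_dn) = (20.9306−48.7403)/(103.0594−75.2497) = -1.0000. V = [p*·20.9306 + (1−p*)·48.7403]/1.2 = 21.5318. B = V − Δ·S = 103.3250.
(3,3): S=112.0211. Δ = (V_up−V_dn)/(S_up−S_dn) = (0.0000−20.9306)/(141.1465−103.0594) = -0.5495. V = [p*·0.0000 + (1−p*)·20.9306]/1.2 = 3.0780. B = V − Δ·S = 64.6387.
(2,0): S=47.3984. Δ = (V_up−V_dn)/(S_up−S_dn) = (43.6030−59.7185)/(59.7220−43.6065) = -1.0000. V = [p*·43.6030 + (1−p*)·59.7185]/1.2 = 38.7058. B = V − Δ·S = 86.1042.
(2,1): S=64.9152. Δ = (V_up−V_dn)/(S_up−S_dn) = (21.5318−43.6030)/(81.7932−59.7220) = -1.0000. V = [p*·21.5318 + (1−p*)·43.6030]/1.2 = 21.1890. B = V − Δ·S = 86.1042.
(2,2): S=88.9056. Δ = (V_up−V_dn)/(S_up−S_dn) = (3.0780−21.5318)/(112.0211−81.7932) = -0.6105. V = [p*·3.0780 + (1−p*)·21.5318]/1.2 = 5.2788. B = V − Δ·S = 59.5547.
(1,0): S=51.5200. Δ = (V_up−V_dn)/(S_up−S_dn) = (21.1890−38.7058)/(64.9152−47.3984) = -1.0000. V = [p*·21.1890 + (1−p*)·38.7058]/1.2 = 20.2335. B = V − Δ·S = 71.7535.
(1,1): S=70.5600. Δ = (V_up−V_dn)/(S_up−S_dn) = (5.2788−21.1890)/(88.9056−64.9152) = -0.6632. V = [p*·5.2788 + (1−p*)·21.1890]/1.2 = 6.7387. B = V − Δ·S = 53.5333.
(0,0): S=56.0000. Δ = (V_up−V_dn)/(S_up−S_dn) = (6.7387−20.2335)/(70.5600−51.5200) = -0.7088. V = [p*·6.7387 + (1−p*)·20.2335]/1.2 = 7.6001. B = V − Δ·S = 47.2905.
Check: Δ(0,0)·S0 + B(0,0) = 7.6001 = V0.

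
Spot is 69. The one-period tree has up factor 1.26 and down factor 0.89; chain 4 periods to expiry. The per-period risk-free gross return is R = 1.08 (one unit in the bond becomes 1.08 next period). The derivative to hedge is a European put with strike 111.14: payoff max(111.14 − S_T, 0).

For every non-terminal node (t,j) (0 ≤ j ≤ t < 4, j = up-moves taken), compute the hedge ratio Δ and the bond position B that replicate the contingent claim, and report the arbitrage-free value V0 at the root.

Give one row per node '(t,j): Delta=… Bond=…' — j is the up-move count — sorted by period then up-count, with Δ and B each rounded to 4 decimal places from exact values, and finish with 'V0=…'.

Under the risk-neutral measure, an up-move has probability p* = (R−d)/(u−d) = 0.5135 and values discount at R = 1.08.
Terminal values V(4,·): V(4,0)=67.8479, V(4,1)=49.8500, V(4,2)=24.3699, V(4,3)=0.0000, V(4,4)=0.0000
Node (3,0) S=48.6429: V=(p*·49.8500+(1−p*)·67.8479)/1.08=54.2645; Δ=(49.8500−67.8479)/(61.2900−43.2921)=-1.0000; B=V−Δ·S=102.9074
Node (3,1) S=68.8652: V=(p*·24.3699+(1−p*)·49.8500)/1.08=34.0422; Δ=(24.3699−49.8500)/(86.7701−61.2900)=-1.0000; B=V−Δ·S=102.9074
Node (3,2) S=97.4945: V=(p*·0.0000+(1−p*)·24.3699)/1.08=10.9774; Δ=(0.0000−24.3699)/(122.8431−86.7701)=-0.6756; B=V−Δ·S=76.8420
Node (3,3) S=138.0259: V=(p*·0.0000+(1−p*)·0.0000)/1.08=0.0000; Δ=(0.0000−0.0000)/(173.9127−122.8431)=0.0000; B=V−Δ·S=0.0000
Node (2,0) S=54.6549: V=(p*·34.0422+(1−p*)·54.2645)/1.08=40.6297; Δ=(34.0422−54.2645)/(68.8652−48.6429)=-1.0000; B=V−Δ·S=95.2846
Node (2,1) S=77.3766: V=(p*·10.9774+(1−p*)·34.0422)/1.08=20.5538; Δ=(10.9774−34.0422)/(97.4945−68.8652)=-0.8056; B=V−Δ·S=82.8912
Node (2,2) S=109.5444: V=(p*·0.0000+(1−p*)·10.9774)/1.08=4.9448; Δ=(0.0000−10.9774)/(138.0259−97.4945)=-0.2708; B=V−Δ·S=34.6135
Node (1,0) S=61.4100: V=(p*·20.5538+(1−p*)·40.6297)/1.08=28.0745; Δ=(20.5538−40.6297)/(77.3766−54.6549)=-0.8836; B=V−Δ·S=82.3337
Node (1,1) S=86.9400: V=(p*·4.9448+(1−p*)·20.5538)/1.08=11.6096; Δ=(4.9448−20.5538)/(109.5444−77.3766)=-0.4852; B=V−Δ·S=53.7962
Node (0,0) S=69.0000: V=(p*·11.6096+(1−p*)·28.0745)/1.08=18.1663; Δ=(11.6096−28.0745)/(86.9400−61.4100)=-0.6449; B=V−Δ·S=62.6660
Root portfolio cost Δ·69+B reproduces V0=18.1663.

(0,0): Delta=-0.6449 Bond=62.6660
(1,0): Delta=-0.8836 Bond=82.3337
(1,1): Delta=-0.4852 Bond=53.7962
(2,0): Delta=-1.0000 Bond=95.2846
(2,1): Delta=-0.8056 Bond=82.8912
(2,2): Delta=-0.2708 Bond=34.6135
(3,0): Delta=-1.0000 Bond=102.9074
(3,1): Delta=-1.0000 Bond=102.9074
(3,2): Delta=-0.6756 Bond=76.8420
(3,3): Delta=0.0000 Bond=0.0000
V0=18.1663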